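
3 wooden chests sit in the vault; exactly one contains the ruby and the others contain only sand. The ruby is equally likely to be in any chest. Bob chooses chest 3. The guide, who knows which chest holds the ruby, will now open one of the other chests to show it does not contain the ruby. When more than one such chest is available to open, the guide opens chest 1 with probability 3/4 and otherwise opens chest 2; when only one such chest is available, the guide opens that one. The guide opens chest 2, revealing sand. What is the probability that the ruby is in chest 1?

4/5

Consider each possible location of the ruby in turn.
If it is in chest 1 (prior 1/3): only chest 2 is available, probability 1; weight (1/3)·1 = 1/3.
If it is in chest 2 (prior 1/3): the guide opened chest 2, so this case is ruled out; weight (1/3)·0 = 0.
If it is in chest 3 (prior 1/3): chest 1 is available but not opened, probability 1/4; weight (1/3)·(1/4) = 1/12.
The weights sum to 5/12.
So P(the ruby in chest 1 | the guide opened chest 2) = (1/3) / (5/12) = 4/5.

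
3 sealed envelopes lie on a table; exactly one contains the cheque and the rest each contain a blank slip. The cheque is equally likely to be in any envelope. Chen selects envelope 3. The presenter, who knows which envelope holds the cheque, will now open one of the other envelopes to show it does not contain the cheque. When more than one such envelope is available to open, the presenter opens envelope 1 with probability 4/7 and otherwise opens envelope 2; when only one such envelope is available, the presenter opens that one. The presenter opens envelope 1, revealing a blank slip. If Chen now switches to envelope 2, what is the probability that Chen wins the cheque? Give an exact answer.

Consider each possible location of the cheque in turn.
If it is in envelope 1 (prior 1/3): the presenter opened envelope 1, so this case is ruled out; weight (1/3)·0 = 0.
If it is in envelope 2 (prior 1/3): only envelope 1 is available, probability 1; weight (1/3)·1 = 1/3.
If it is in envelope 3 (prior 1/3): envelope 1 is available, opened with probability 4/7; weight (1/3)·(4/7) = 4/21.
The weights sum to 11/21.
So P(the cheque in envelope 2 | the presenter opened envelope 1) = (1/3) / (11/21) = 7/11.

7/11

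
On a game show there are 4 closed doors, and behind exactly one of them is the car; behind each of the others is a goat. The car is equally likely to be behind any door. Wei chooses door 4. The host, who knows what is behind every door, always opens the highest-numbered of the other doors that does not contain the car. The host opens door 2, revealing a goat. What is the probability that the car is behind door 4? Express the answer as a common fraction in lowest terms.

0

Condition on the true location of the car.
If it is behind either of doors 1 and 4 (prior 1/4 each): the host would have opened door 3 instead, probability 0; weight (1/4)·0 = 0 each.
If it is behind door 2 (prior 1/4): the host opened door 2, so this case is ruled out; weight (1/4)·0 = 0.
If it is behind door 3 (prior 1/4): door 2 is the highest-numbered option available, probability 1; weight (1/4)·1 = 1/4.
The weights sum to 1/4.
So P(the car behind door 4 | the host opened door 2) = 0 / (1/4) = 0.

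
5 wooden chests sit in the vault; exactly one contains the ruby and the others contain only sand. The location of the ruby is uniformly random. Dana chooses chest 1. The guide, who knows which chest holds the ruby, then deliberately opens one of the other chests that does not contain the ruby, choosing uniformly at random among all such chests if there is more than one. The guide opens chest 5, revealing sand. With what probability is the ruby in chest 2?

4/15

Consider each possible location of the ruby in turn.
If it is in chest 1 (prior 1/5): the guide has 4 equally likely choices, so probability 1/4; weight (1/5)·(1/4) = 1/20.
If it is in any of chests 2, 3, and 4 (prior 1/5 each): the guide has 3 equally likely choices, so probability 1/3; weight (1/5)·(1/3) = 1/15 each.
If it is in chest 5 (prior 1/5): the guide opened chest 5, so this case is ruled out; weight (1/5)·0 = 0.
The weights sum to 1/4.
So P(the ruby in chest 2 | the guide opened chest 5) = (1/15) / (1/4) = 4/15.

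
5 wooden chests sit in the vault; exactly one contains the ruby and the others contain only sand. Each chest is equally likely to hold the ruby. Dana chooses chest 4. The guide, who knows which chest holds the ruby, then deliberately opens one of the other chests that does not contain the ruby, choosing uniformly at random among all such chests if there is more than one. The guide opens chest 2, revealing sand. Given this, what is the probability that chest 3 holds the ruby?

4/15

Condition on the true location of the ruby.
If it is in any of chests 1, 3, and 5 (prior 1/5 each): the guide has 3 equally likely choices, so probability 1/3; weight (1/5)·(1/3) = 1/15 each.
If it is in chest 2 (prior 1/5): the guide opened chest 2, so this case is ruled out; weight (1/5)·0 = 0.
If it is in chest 4 (prior 1/5): the guide has 4 equally likely choices, so probability 1/4; weight (1/5)·(1/4) = 1/20.
The weights sum to 1/4.
So P(the ruby in chest 3 | the guide opened chest 2) = (1/15) / (1/4) = 4/15.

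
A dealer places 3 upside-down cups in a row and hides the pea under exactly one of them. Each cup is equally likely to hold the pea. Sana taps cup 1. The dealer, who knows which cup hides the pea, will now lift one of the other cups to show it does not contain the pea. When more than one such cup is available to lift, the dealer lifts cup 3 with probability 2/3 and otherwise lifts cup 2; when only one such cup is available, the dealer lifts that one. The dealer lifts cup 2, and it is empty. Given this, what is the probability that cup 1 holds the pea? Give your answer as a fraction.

1/4

Apply Bayes' rule, conditioning on where the pea actually is.
If it is under cup 1 (prior 1/3): cup 3 is available but not opened, probability 1/3; weight (1/3)·(1/3) = 1/9.
If it is under cup 2 (prior 1/3): the dealer opened cup 2, so this case is ruled out; weight (1/3)·0 = 0.
If it is under cup 3 (prior 1/3): only cup 2 is available, probability 1; weight (1/3)·1 = 1/3.
The weights sum to 4/9.
So P(the pea under cup 1 | the dealer opened cup 2) = (1/9) / (4/9) = 1/4.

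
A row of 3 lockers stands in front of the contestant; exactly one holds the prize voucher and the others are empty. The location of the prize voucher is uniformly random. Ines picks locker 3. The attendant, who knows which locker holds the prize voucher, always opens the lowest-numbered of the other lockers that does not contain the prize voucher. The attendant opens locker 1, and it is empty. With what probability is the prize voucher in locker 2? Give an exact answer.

Consider each possible location of the prize voucher in turn.
If it is in locker 1 (prior 1/3): the attendant opened locker 1, so this case is ruled out; weight (1/3)·0 = 0.
If it is in either of lockers 2 and 3 (prior 1/3 each): locker 1 is the lowest-numbered option available, probability 1; weight (1/3)·1 = 1/3 each.
The weights sum to 2/3.
So P(the prize voucher in locker 2 | the attendant opened locker 1) = (1/3) / (2/3) = 1/2.

1/2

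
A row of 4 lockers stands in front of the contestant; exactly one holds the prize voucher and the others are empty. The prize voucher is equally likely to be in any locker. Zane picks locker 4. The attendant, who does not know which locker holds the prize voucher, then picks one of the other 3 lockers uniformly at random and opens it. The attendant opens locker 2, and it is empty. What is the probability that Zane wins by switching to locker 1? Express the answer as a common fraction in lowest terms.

Consider each possible location of the prize voucher in turn.
If it is in any of lockers 1, 3, and 4 (prior 1/4 each): the attendant picks locker 2 with probability 1/3 regardless, and it is not the prize; weight (1/4)·(1/3) = 1/12 each.
If it is in locker 2 (prior 1/4): the attendant opened locker 2, so this case is ruled out; weight (1/4)·0 = 0.
The weights sum to 1/4.
So P(the prize voucher in locker 1 | the attendant opened locker 2) = (1/12) / (1/4) = 1/3.

1/3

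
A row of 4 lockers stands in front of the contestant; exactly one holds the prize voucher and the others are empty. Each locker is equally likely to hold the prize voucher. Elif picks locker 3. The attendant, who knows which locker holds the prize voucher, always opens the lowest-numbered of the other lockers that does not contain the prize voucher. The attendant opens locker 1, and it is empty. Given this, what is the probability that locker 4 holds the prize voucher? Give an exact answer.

Condition on the true location of the prize voucher.
If it is in locker 1 (prior 1/4): the attendant opened locker 1, so this case is ruled out; weight (1/4)·0 = 0.
If it is in any of lockers 2, 3, and 4 (prior 1/4 each): locker 1 is the lowest-numbered option available, probability 1; weight (1/4)·1 = 1/4 each.
The weights sum to 3/4.
So P(the prize voucher in locker 4 | the attendant opened locker 1) = (1/4) / (3/4) = 1/3.

1/3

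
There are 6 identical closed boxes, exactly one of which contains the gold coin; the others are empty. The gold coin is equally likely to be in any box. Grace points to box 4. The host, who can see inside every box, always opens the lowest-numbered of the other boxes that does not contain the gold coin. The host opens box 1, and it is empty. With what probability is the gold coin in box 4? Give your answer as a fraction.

Apply Bayes' rule, conditioning on where the gold coin actually is.
If it is in box 1 (prior 1/6): the host opened box 1, so this case is ruled out; weight (1/6)·0 = 0.
If it is in any of boxes 2, 3, 4, 5, and 6 (prior 1/6 each): box 1 is the lowest-numbered option available, probability 1; weight (1/6)·1 = 1/6 each.
The weights sum to 5/6.
So P(the gold coin in box 4 | the host opened box 1) = (1/6) / (5/6) = 1/5.

1/5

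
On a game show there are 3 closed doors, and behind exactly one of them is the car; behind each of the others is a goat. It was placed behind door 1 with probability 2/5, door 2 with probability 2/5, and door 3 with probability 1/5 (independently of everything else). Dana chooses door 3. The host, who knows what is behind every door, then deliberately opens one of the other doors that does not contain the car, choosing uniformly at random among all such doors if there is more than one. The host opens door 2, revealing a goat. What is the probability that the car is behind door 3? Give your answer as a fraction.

1/5

Condition on the true location of the car.
If it is behind door 1 (prior 2/5): the host has no choice, probability 1; weight (2/5)·1 = 2/5.
If it is behind door 2 (prior 2/5): the host opened door 2, so this case is ruled out; weight (2/5)·0 = 0.
If it is behind door 3 (prior 1/5): the host has 2 equally likely choices, so probability 1/2; weight (1/5)·(1/2) = 1/10.
The weights sum to 1/2.
So P(the car behind door 3 | the host opened door 2) = (1/10) / (1/2) = 1/5.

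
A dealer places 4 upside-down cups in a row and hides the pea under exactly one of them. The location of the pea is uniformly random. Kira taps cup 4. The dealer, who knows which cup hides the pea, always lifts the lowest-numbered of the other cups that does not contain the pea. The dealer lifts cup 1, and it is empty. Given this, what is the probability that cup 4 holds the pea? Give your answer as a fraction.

1/3

Apply Bayes' rule, conditioning on where the pea actually is.
If it is under cup 1 (prior 1/4): the dealer opened cup 1, so this case is ruled out; weight (1/4)·0 = 0.
If it is under any of cups 2, 3, and 4 (prior 1/4 each): cup 1 is the lowest-numbered option available, probability 1; weight (1/4)·1 = 1/4 each.
The weights sum to 3/4.
So P(the pea under cup 4 | the dealer opened cup 1) = (1/4) / (3/4) = 1/3.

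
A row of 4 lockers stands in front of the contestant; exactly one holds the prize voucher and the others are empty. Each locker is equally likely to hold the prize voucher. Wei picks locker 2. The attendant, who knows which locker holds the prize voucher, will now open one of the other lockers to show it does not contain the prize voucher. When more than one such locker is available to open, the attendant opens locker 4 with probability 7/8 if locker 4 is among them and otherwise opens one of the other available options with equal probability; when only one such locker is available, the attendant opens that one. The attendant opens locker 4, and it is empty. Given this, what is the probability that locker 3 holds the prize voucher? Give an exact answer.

1/3

Condition on the true location of the prize voucher.
If it is in any of lockers 1, 2, and 3 (prior 1/4 each): locker 4 is available, opened with probability 7/8; weight (1/4)·(7/8) = 7/32 each.
If it is in locker 4 (prior 1/4): the attendant opened locker 4, so this case is ruled out; weight (1/4)·0 = 0.
The weights sum to 21/32.
So P(the prize voucher in locker 3 | the attendant opened locker 4) = (7/32) / (21/32) = 1/3.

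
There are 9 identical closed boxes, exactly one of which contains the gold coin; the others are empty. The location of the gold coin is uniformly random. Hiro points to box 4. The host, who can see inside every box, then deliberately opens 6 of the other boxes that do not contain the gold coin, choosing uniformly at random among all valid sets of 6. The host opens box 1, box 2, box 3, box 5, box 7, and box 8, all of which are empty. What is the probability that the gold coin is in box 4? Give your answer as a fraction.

Apply Bayes' rule, conditioning on where the gold coin actually is.
If it is in any of boxes 1, 2, 3, 5, 7, and 8 (prior 1/9 each): that box was opened and seen not to hold the prize — ruled out; weight (1/9)·0 = 0 each.
If it is in box 4 (prior 1/9): the host has 28 equally likely choices, so probability 1/28; weight (1/9)·(1/28) = 1/252.
If it is in either of boxes 6 and 9 (prior 1/9 each): the host has 7 equally likely choices, so probability 1/7; weight (1/9)·(1/7) = 1/63 each.
The weights sum to 1/28.
So P(the gold coin in box 4 | the host opened box 1, box 2, box 3, box 5, box 7, and box 8) = (1/252) / (1/28) = 1/9.

1/9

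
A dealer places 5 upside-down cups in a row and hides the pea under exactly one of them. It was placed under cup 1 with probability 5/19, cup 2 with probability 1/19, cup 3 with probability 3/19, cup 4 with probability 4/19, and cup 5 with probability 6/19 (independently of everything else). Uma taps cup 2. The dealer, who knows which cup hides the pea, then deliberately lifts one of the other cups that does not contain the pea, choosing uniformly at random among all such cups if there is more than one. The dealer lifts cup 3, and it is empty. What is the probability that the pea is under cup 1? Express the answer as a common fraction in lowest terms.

Condition on the true location of the pea.
If it is under cup 1 (prior 5/19): the dealer has 3 equally likely choices, so probability 1/3; weight (5/19)·(1/3) = 5/57.
If it is under cup 2 (prior 1/19): the dealer has 4 equally likely choices, so probability 1/4; weight (1/19)·(1/4) = 1/76.
If it is under cup 3 (prior 3/19): the dealer opened cup 3, so this case is ruled out; weight (3/19)·0 = 0.
If it is under cup 4 (prior 4/19): the dealer has 3 equally likely choices, so probability 1/3; weight (4/19)·(1/3) = 4/57.
If it is under cup 5 (prior 6/19): the dealer has 3 equally likely choices, so probability 1/3; weight (6/19)·(1/3) = 2/19.
The weights sum to 21/76.
So P(the pea under cup 1 | the dealer opened cup 3) = (5/57) / (21/76) = 20/63.

20/63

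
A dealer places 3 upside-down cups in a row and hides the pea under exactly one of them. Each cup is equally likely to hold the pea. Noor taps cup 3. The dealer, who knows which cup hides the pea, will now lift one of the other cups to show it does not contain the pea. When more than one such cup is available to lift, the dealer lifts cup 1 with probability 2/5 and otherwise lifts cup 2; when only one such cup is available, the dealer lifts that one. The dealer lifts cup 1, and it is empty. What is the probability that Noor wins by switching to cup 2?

Apply Bayes' rule, conditioning on where the pea actually is.
If it is under cup 1 (prior 1/3): the dealer opened cup 1, so this case is ruled out; weight (1/3)·0 = 0.
If it is under cup 2 (prior 1/3): only cup 1 is available, probability 1; weight (1/3)·1 = 1/3.
If it is under cup 3 (prior 1/3): cup 1 is available, opened with probability 2/5; weight (1/3)·(2/5) = 2/15.
The weights sum to 7/15.
So P(the pea under cup 2 | the dealer opened cup 1) = (1/3) / (7/15) = 5/7.

5/7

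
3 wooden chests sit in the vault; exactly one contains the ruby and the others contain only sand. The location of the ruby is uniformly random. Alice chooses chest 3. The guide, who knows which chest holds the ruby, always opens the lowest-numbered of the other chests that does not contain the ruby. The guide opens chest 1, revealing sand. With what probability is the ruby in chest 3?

Condition on the true location of the ruby.
If it is in chest 1 (prior 1/3): the guide opened chest 1, so this case is ruled out; weight (1/3)·0 = 0.
If it is in either of chests 2 and 3 (prior 1/3 each): chest 1 is the lowest-numbered option available, probability 1; weight (1/3)·1 = 1/3 each.
The weights sum to 2/3.
So P(the ruby in chest 3 | the guide opened chest 1) = (1/3) / (2/3) = 1/2.

1/2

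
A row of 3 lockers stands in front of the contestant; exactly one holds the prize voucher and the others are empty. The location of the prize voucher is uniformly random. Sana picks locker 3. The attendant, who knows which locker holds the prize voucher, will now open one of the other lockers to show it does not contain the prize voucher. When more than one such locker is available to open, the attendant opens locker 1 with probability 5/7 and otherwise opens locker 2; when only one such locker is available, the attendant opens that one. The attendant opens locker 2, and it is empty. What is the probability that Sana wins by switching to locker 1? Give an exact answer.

Condition on the true location of the prize voucher.
If it is in locker 1 (prior 1/3): only locker 2 is available, probability 1; weight (1/3)·1 = 1/3.
If it is in locker 2 (prior 1/3): the attendant opened locker 2, so this case is ruled out; weight (1/3)·0 = 0.
If it is in locker 3 (prior 1/3): locker 1 is available but not opened, probability 2/7; weight (1/3)·(2/7) = 2/21.
The weights sum to 3/7.
So P(the prize voucher in locker 1 | the attendant opened locker 2) = (1/3) / (3/7) = 7/9.

7/9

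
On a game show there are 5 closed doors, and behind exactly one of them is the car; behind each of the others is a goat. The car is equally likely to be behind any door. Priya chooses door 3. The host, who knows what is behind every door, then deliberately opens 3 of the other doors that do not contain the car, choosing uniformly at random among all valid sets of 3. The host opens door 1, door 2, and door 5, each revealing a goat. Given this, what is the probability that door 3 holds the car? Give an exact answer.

Condition on the true location of the car.
If it is behind any of doors 1, 2, and 5 (prior 1/5 each): that door was opened and seen not to hold the prize — ruled out; weight (1/5)·0 = 0 each.
If it is behind door 3 (prior 1/5): the host has 4 equally likely choices, so probability 1/4; weight (1/5)·(1/4) = 1/20.
If it is behind door 4 (prior 1/5): the host has no choice, probability 1; weight (1/5)·1 = 1/5.
The weights sum to 1/4.
So P(the car behind door 3 | the host opened door 1, door 2, and door 5) = (1/20) / (1/4) = 1/5.

1/5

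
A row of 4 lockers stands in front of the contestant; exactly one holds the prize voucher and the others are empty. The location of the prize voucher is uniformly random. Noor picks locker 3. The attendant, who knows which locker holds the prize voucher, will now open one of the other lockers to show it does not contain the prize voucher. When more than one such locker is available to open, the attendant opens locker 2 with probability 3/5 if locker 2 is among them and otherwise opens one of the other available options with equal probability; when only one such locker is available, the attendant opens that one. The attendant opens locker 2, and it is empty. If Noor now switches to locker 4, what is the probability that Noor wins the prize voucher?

Condition on the true location of the prize voucher.
If it is in any of lockers 1, 3, and 4 (prior 1/4 each): locker 2 is available, opened with probability 3/5; weight (1/4)·(3/5) = 3/20 each.
If it is in locker 2 (prior 1/4): the attendant opened locker 2, so this case is ruled out; weight (1/4)·0 = 0.
The weights sum to 9/20.
So P(the prize voucher in locker 4 | the attendant opened locker 2) = (3/20) / (9/20) = 1/3.

1/3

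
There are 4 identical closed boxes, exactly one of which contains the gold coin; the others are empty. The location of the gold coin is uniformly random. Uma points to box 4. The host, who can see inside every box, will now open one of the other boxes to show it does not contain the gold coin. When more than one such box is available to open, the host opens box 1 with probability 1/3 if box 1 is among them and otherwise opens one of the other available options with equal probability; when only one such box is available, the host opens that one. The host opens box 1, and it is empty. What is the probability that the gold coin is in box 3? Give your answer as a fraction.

Consider each possible location of the gold coin in turn.
If it is in box 1 (prior 1/4): the host opened box 1, so this case is ruled out; weight (1/4)·0 = 0.
If it is in any of boxes 2, 3, and 4 (prior 1/4 each): box 1 is available, opened with probability 1/3; weight (1/4)·(1/3) = 1/12 each.
The weights sum to 1/4.
So P(the gold coin in box 3 | the host opened box 1) = (1/12) / (1/4) = 1/3.

1/3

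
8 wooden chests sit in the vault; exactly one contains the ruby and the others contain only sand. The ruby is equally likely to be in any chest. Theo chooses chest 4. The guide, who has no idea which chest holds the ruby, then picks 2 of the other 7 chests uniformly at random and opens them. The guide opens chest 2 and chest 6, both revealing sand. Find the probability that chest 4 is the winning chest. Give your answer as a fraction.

1/6

Because the guide chose which chests to open without knowing where the ruby is, the choice is independent of the prize location. Learning that none of the 2 opened chests holds the ruby simply rules out those 2 locations and leaves the remaining 6 chests still equally likely by symmetry.
So P(the ruby in chest 4) = 1/6.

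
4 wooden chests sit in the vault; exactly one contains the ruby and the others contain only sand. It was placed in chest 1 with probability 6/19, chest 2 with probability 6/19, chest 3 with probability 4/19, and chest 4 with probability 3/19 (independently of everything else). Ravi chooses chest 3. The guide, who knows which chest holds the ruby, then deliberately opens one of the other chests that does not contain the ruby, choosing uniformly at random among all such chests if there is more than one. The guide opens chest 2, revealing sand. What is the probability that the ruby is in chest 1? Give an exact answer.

Condition on the true location of the ruby.
If it is in chest 1 (prior 6/19): the guide has 2 equally likely choices, so probability 1/2; weight (6/19)·(1/2) = 3/19.
If it is in chest 2 (prior 6/19): the guide opened chest 2, so this case is ruled out; weight (6/19)·0 = 0.
If it is in chest 3 (prior 4/19): the guide has 3 equally likely choices, so probability 1/3; weight (4/19)·(1/3) = 4/57.
If it is in chest 4 (prior 3/19): the guide has 2 equally likely choices, so probability 1/2; weight (3/19)·(1/2) = 3/38.
The weights sum to 35/114.
So P(the ruby in chest 1 | the guide opened chest 2) = (3/19) / (35/114) = 18/35.

18/35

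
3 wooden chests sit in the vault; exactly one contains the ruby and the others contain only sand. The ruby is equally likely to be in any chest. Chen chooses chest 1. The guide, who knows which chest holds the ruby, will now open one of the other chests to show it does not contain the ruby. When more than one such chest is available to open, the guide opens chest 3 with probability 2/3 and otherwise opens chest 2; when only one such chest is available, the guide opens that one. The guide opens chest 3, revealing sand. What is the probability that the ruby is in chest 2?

3/5

Apply Bayes' rule, conditioning on where the ruby actually is.
If it is in chest 1 (prior 1/3): chest 3 is available, opened with probability 2/3; weight (1/3)·(2/3) = 2/9.
If it is in chest 2 (prior 1/3): only chest 3 is available, probability 1; weight (1/3)·1 = 1/3.
If it is in chest 3 (prior 1/3): the guide opened chest 3, so this case is ruled out; weight (1/3)·0 = 0.
The weights sum to 5/9.
So P(the ruby in chest 2 | the guide opened chest 3) = (1/3) / (5/9) = 3/5.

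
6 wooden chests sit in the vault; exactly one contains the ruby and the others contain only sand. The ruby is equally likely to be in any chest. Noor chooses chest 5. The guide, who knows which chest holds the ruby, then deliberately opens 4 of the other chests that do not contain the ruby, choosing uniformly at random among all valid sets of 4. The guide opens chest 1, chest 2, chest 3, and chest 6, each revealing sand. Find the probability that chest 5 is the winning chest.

1/6

Consider each possible location of the ruby in turn.
If it is in any of chests 1, 2, 3, and 6 (prior 1/6 each): that chest was opened and seen not to hold the prize — ruled out; weight (1/6)·0 = 0 each.
If it is in chest 4 (prior 1/6): the guide has no choice, probability 1; weight (1/6)·1 = 1/6.
If it is in chest 5 (prior 1/6): the guide has 5 equally likely choices, so probability 1/5; weight (1/6)·(1/5) = 1/30.
The weights sum to 1/5.
So P(the ruby in chest 5 | the guide opened chest 1, chest 2, chest 3, and chest 6) = (1/30) / (1/5) = 1/6.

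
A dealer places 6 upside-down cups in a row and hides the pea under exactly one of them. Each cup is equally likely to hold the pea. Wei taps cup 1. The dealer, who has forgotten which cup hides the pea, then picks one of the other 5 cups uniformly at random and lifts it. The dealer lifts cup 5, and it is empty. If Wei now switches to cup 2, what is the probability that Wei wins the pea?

Consider each possible location of the pea in turn.
If it is under any of cups 1, 2, 3, 4, and 6 (prior 1/6 each): the dealer picks cup 5 with probability 1/5 regardless, and it is not the prize; weight (1/6)·(1/5) = 1/30 each.
If it is under cup 5 (prior 1/6): the dealer opened cup 5, so this case is ruled out; weight (1/6)·0 = 0.
The weights sum to 1/6.
So P(the pea under cup 2 | the dealer opened cup 5) = (1/30) / (1/6) = 1/5.

1/5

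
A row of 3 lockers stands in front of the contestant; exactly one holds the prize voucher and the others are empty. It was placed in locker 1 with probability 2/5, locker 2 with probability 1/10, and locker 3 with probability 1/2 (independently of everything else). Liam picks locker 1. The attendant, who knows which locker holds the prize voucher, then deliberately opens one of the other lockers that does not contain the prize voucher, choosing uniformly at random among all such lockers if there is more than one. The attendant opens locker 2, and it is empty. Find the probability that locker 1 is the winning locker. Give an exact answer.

2/7

Apply Bayes' rule, conditioning on where the prize voucher actually is.
If it is in locker 1 (prior 2/5): the attendant has 2 equally likely choices, so probability 1/2; weight (2/5)·(1/2) = 1/5.
If it is in locker 2 (prior 1/10): the attendant opened locker 2, so this case is ruled out; weight (1/10)·0 = 0.
If it is in locker 3 (prior 1/2): the attendant has no choice, probability 1; weight (1/2)·1 = 1/2.
The weights sum to 7/10.
So P(the prize voucher in locker 1 | the attendant opened locker 2) = (1/5) / (7/10) = 2/7.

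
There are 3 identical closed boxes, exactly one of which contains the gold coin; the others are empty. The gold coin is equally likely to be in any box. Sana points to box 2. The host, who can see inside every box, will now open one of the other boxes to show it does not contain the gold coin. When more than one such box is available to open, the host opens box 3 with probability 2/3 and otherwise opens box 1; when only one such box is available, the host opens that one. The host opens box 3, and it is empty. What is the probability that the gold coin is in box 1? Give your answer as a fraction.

3/5

Apply Bayes' rule, conditioning on where the gold coin actually is.
If it is in box 1 (prior 1/3): only box 3 is available, probability 1; weight (1/3)·1 = 1/3.
If it is in box 2 (prior 1/3): box 3 is available, opened with probability 2/3; weight (1/3)·(2/3) = 2/9.
If it is in box 3 (prior 1/3): the host opened box 3, so this case is ruled out; weight (1/3)·0 = 0.
The weights sum to 5/9.
So P(the gold coin in box 1 | the host opened box 3) = (1/3) / (5/9) = 3/5.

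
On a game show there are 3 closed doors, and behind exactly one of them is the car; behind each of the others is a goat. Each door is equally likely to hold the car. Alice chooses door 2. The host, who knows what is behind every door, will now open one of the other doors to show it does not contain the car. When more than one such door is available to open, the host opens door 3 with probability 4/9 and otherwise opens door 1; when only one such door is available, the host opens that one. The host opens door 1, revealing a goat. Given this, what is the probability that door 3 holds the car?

9/14

Condition on the true location of the car.
If it is behind door 1 (prior 1/3): the host opened door 1, so this case is ruled out; weight (1/3)·0 = 0.
If it is behind door 2 (prior 1/3): door 3 is available but not opened, probability 5/9; weight (1/3)·(5/9) = 5/27.
If it is behind door 3 (prior 1/3): only door 1 is available, probability 1; weight (1/3)·1 = 1/3.
The weights sum to 14/27.
So P(the car behind door 3 | the host opened door 1) = (1/3) / (14/27) = 9/14.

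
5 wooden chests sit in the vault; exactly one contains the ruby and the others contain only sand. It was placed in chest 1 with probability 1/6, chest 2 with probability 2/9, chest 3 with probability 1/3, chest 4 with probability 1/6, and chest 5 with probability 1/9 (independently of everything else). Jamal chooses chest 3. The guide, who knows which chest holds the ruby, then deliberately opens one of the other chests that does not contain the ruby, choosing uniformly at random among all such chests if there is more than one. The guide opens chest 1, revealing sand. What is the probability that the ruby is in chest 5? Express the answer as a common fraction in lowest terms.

4/27

Apply Bayes' rule, conditioning on where the ruby actually is.
If it is in chest 1 (prior 1/6): the guide opened chest 1, so this case is ruled out; weight (1/6)·0 = 0.
If it is in chest 2 (prior 2/9): the guide has 3 equally likely choices, so probability 1/3; weight (2/9)·(1/3) = 2/27.
If it is in chest 3 (prior 1/3): the guide has 4 equally likely choices, so probability 1/4; weight (1/3)·(1/4) = 1/12.
If it is in chest 4 (prior 1/6): the guide has 3 equally likely choices, so probability 1/3; weight (1/6)·(1/3) = 1/18.
If it is in chest 5 (prior 1/9): the guide has 3 equally likely choices, so probability 1/3; weight (1/9)·(1/3) = 1/27.
The weights sum to 1/4.
So P(the ruby in chest 5 | the guide opened chest 1) = (1/27) / (1/4) = 4/27.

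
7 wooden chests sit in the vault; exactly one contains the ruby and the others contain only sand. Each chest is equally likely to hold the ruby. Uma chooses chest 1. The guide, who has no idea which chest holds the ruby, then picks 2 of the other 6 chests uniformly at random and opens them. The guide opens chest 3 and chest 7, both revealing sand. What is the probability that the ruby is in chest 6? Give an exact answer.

Because the guide chose which chests to open without knowing where the ruby is, the choice is independent of the prize location. Learning that none of the 2 opened chests holds the ruby simply rules out those 2 locations and leaves the remaining 5 chests still equally likely by symmetry.
So P(the ruby in chest 6) = 1/5.

1/5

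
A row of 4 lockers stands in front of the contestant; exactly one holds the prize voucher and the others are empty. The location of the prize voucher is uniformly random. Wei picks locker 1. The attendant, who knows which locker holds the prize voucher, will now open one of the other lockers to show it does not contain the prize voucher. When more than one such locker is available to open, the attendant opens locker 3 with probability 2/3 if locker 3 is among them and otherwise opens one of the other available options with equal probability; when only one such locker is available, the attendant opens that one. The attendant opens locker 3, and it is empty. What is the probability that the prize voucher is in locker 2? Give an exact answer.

1/3

Condition on the true location of the prize voucher.
If it is in any of lockers 1, 2, and 4 (prior 1/4 each): locker 3 is available, opened with probability 2/3; weight (1/4)·(2/3) = 1/6 each.
If it is in locker 3 (prior 1/4): the attendant opened locker 3, so this case is ruled out; weight (1/4)·0 = 0.
The weights sum to 1/2.
So P(the prize voucher in locker 2 | the attendant opened locker 3) = (1/6) / (1/2) = 1/3.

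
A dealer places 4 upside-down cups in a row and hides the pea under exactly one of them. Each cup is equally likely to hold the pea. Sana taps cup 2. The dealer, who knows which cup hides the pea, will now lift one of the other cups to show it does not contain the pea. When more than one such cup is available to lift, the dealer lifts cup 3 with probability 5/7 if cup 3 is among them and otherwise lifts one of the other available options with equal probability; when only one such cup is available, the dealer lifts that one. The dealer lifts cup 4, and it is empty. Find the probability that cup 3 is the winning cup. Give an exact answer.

Apply Bayes' rule, conditioning on where the pea actually is.
If it is under cup 1 (prior 1/4): cup 3 is available but not opened, probability 2/7; weight (1/4)·(2/7) = 1/14.
If it is under cup 2 (prior 1/4): cup 3 is available but not opened; cup 4 gets probability (1 − 5/7)/2 = 1/7; weight (1/4)·(1/7) = 1/28.
If it is under cup 3 (prior 1/4): cup 3 holds the prize so is unavailable; the dealer chooses uniformly among the 2 others, probability 1/2; weight (1/4)·(1/2) = 1/8.
If it is under cup 4 (prior 1/4): the dealer opened cup 4, so this case is ruled out; weight (1/4)·0 = 0.
The weights sum to 13/56.
So P(the pea under cup 3 | the dealer opened cup 4) = (1/8) / (13/56) = 7/13.

7/13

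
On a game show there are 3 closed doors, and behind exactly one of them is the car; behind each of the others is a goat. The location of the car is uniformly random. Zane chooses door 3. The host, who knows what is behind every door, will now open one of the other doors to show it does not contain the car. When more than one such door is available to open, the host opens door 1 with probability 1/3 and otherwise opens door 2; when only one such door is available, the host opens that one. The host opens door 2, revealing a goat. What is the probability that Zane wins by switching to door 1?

3/5

Apply Bayes' rule, conditioning on where the car actually is.
If it is behind door 1 (prior 1/3): only door 2 is available, probability 1; weight (1/3)·1 = 1/3.
If it is behind door 2 (prior 1/3): the host opened door 2, so this case is ruled out; weight (1/3)·0 = 0.
If it is behind door 3 (prior 1/3): door 1 is available but not opened, probability 2/3; weight (1/3)·(2/3) = 2/9.
The weights sum to 5/9.
So P(the car behind door 1 | the host opened door 2) = (1/3) / (5/9) = 3/5.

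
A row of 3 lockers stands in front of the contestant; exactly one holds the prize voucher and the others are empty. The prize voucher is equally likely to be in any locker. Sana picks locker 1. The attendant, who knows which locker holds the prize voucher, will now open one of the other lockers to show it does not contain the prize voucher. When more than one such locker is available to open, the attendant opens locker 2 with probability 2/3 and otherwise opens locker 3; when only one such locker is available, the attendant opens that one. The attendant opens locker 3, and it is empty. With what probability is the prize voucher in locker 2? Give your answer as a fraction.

Condition on the true location of the prize voucher.
If it is in locker 1 (prior 1/3): locker 2 is available but not opened, probability 1/3; weight (1/3)·(1/3) = 1/9.
If it is in locker 2 (prior 1/3): only locker 3 is available, probability 1; weight (1/3)·1 = 1/3.
If it is in locker 3 (prior 1/3): the attendant opened locker 3, so this case is ruled out; weight (1/3)·0 = 0.
The weights sum to 4/9.
So P(the prize voucher in locker 2 | the attendant opened locker 3) = (1/3) / (4/9) = 3/4.

3/4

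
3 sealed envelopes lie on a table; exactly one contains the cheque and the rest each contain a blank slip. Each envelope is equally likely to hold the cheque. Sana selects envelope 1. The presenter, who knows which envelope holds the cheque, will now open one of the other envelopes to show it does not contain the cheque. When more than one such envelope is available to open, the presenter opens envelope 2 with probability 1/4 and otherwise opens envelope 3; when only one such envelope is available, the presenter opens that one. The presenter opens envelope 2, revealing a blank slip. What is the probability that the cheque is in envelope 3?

Condition on the true location of the cheque.
If it is in envelope 1 (prior 1/3): envelope 2 is available, opened with probability 1/4; weight (1/3)·(1/4) = 1/12.
If it is in envelope 2 (prior 1/3): the presenter opened envelope 2, so this case is ruled out; weight (1/3)·0 = 0.
If it is in envelope 3 (prior 1/3): only envelope 2 is available, probability 1; weight (1/3)·1 = 1/3.
The weights sum to 5/12.
So P(the cheque in envelope 3 | the presenter opened envelope 2) = (1/3) / (5/12) = 4/5.

4/5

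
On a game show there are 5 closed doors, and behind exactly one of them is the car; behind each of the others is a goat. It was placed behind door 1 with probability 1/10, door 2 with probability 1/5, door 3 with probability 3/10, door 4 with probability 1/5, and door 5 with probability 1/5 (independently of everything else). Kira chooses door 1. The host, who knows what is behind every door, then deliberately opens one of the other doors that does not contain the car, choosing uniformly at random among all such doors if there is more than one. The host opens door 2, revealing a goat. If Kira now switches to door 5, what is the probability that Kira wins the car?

Condition on the true location of the car.
If it is behind door 1 (prior 1/10): the host has 4 equally likely choices, so probability 1/4; weight (1/10)·(1/4) = 1/40.
If it is behind door 2 (prior 1/5): the host opened door 2, so this case is ruled out; weight (1/5)·0 = 0.
If it is behind door 3 (prior 3/10): the host has 3 equally likely choices, so probability 1/3; weight (3/10)·(1/3) = 1/10.
If it is behind either of doors 4 and 5 (prior 1/5 each): the host has 3 equally likely choices, so probability 1/3; weight (1/5)·(1/3) = 1/15 each.
The weights sum to 31/120.
So P(the car behind door 5 | the host opened door 2) = (1/15) / (31/120) = 8/31.

8/31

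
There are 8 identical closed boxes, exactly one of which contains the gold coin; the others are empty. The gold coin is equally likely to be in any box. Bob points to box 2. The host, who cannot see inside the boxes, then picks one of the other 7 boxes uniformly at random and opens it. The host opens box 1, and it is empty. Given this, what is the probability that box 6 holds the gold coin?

1/7

Consider each possible location of the gold coin in turn.
If it is in box 1 (prior 1/8): the host opened box 1, so this case is ruled out; weight (1/8)·0 = 0.
If it is in any of boxes 2, 3, 4, 5, 6, 7, and 8 (prior 1/8 each): the host picks box 1 with probability 1/7 regardless, and it is not the prize; weight (1/8)·(1/7) = 1/56 each.
The weights sum to 1/8.
So P(the gold coin in box 6 | the host opened box 1) = (1/56) / (1/8) = 1/7.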